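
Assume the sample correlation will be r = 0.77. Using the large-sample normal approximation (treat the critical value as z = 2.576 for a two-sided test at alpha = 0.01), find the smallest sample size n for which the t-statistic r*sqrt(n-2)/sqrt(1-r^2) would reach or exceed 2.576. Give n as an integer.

7

Need r·√(n−2)/√(1−r²) ≥ 2.576
√(n−2) ≥ 2.576·√(1−0.5929) / 0.77 = 2.576·0.638044 / 0.77 = 2.1345
n−2 ≥ 4.5561  ⇒  n ≥ 6.5561
Smallest integer n = 7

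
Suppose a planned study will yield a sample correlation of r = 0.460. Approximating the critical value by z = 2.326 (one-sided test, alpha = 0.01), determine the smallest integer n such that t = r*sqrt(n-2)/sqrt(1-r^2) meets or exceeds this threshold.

r√(n−2)/√(1−r²) ≥ 2.326  ⇔  n−2 ≥ (2.326)²·(1−r²)/r²
(1−r²)/r² = (1−0.211600)/0.211600 = 3.7259
n ≥ 2 + 5.410276·3.7259 = 2 + 20.1581 = 22.1581
⌈22.1581⌉ = 23

23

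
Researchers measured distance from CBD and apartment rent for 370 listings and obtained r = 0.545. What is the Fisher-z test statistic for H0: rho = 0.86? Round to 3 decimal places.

Fisher z: atanh(0.545) = 0.611241, atanh(0.86) = 1.293345
z = (z_r − z_0)·√(n−3) = (0.611241 − 1.293345)·√367 = -0.682104 · 19.157244 = -13.067

-13.067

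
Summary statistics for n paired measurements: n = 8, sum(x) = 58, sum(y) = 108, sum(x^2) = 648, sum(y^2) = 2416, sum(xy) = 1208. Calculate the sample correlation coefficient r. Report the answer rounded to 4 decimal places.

0.9104

Numerator: nΣxy − (Σx)(Σy) = 8·1208 − (58)(108) = 3400
Denominator: √[(nΣx²−(Σx)²)(nΣy²−(Σy)²)]
  nΣx²−(Σx)² = 8·648 − 3364 = 1820;  nΣy²−(Σy)² = 8·2416 − 11664 = 7664
  √(1820·7664) = √13948480 = 3734.7664
r = 3400 / 3734.7664 = 0.9104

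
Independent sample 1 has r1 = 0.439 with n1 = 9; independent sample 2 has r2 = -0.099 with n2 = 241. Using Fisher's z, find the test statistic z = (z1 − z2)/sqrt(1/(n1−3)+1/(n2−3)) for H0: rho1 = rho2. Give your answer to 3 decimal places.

z1 = atanh(0.439) = 0.470991,  z2 = atanh(-0.099) = -0.099325
SE = √(1/(n1−3) + 1/(n2−3)) = √(1/6 + 1/238) = √(0.1666667 + 0.0042017) = √0.1708684 = 0.413362
z = (z1 − z2)/SE = (0.470991 − (-0.099325)) / 0.413362 = 0.570316 / 0.413362 = 1.380

1.380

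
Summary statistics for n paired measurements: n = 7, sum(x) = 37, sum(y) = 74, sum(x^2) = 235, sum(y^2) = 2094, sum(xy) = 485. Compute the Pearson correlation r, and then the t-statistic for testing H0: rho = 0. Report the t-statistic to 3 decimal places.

S_xy = nΣxy − ΣxΣy = 7·485 − 37·74 = 3395 − 2738 = 657
S_xx = nΣx² − (Σx)² = 7·235 − 37² = 1645 − 1369 = 276
S_yy = nΣy² − (Σy)² = 7·2094 − 74² = 14658 − 5476 = 9182
r = S_xy / √(S_xx·S_yy) = 657 / √(276·9182) = 657 / √2534232 = 657 / 1591.9271 = 0.4127
t = r·√(n−2)/√(1−r²) = 0.4127·√5 / √(1−0.170321) = 0.922825 / 0.910867 = 1.013

1.013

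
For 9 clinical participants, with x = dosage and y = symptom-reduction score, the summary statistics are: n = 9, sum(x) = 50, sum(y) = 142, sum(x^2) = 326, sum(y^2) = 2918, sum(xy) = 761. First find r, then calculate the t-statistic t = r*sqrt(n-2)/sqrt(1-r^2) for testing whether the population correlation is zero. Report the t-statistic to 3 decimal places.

-0.413

Numerator: nΣxy − (Σx)(Σy) = 9·761 − (50)(142) = -251
Denominator: √[(nΣx²−(Σx)²)(nΣy²−(Σy)²)]
  nΣx²−(Σx)² = 9·326 − 2500 = 434;  nΣy²−(Σy)² = 9·2918 − 20164 = 6098
  √(434·6098) = √2646532 = 1626.8165
r = -251 / 1626.8165 = -0.1543
t = r·√(n−2)/√(1−r²) = -0.1543·√7 / √(1−0.023808) = -0.408239 / 0.988024 = -0.413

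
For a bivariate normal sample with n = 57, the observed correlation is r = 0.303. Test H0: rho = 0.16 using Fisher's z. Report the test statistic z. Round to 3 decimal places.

1.113

z_r = atanh(0.303) = 0.312820,  z_0 = atanh(0.16) = 0.161387
SE = 1/√(n−3) = 1/√54 = 0.136083
z = (z_r − z_0)/SE = (0.312820 − 0.161387) / 0.136083 = 0.151433 / 0.136083 = 1.113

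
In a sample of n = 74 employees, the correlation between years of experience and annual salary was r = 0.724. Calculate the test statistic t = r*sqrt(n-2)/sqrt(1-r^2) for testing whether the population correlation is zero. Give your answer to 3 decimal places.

8.906

t = r·√(n−2) / √(1−r²) with r = 0.724, n = 74
  = 0.724·√72 / √(1 − 0.524176)
  = 0.724·8.485281 / 0.689800
  = 6.143343 / 0.689800 = 8.906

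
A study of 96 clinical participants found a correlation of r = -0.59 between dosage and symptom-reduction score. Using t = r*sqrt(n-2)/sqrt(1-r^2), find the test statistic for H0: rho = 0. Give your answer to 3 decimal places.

1 − r² = 1 − 0.3481 = 0.6519;  √(1−r²) = 0.807403
√(n−2) = √94 = 9.695360
t = r·√(n−2)/√(1−r²) = -0.59 · 9.695360 / 0.807403 = -7.085

-7.085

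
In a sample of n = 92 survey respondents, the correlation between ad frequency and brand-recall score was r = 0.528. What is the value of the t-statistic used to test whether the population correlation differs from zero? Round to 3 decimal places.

1 − r² = 1 − 0.278784 = 0.721216;  √(1−r²) = 0.849244
√(n−2) = √90 = 9.486833
t = r·√(n−2)/√(1−r²) = 0.528 · 9.486833 / 0.849244 = 5.898

5.898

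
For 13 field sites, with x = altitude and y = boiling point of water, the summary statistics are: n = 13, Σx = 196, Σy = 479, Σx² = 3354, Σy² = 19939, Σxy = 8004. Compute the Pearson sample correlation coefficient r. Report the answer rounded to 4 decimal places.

S_xy = nΣxy − ΣxΣy = 13·8004 − 196·479 = 104052 − 93884 = 10168
S_xx = nΣx² − (Σx)² = 13·3354 − 196² = 43602 − 38416 = 5186
S_yy = nΣy² − (Σy)² = 13·19939 − 479² = 259207 − 229441 = 29766
r = S_xy / √(S_xx·S_yy) = 10168 / √(5186·29766) = 10168 / √154366476 = 10168 / 12424.4306 = 0.8184

0.8184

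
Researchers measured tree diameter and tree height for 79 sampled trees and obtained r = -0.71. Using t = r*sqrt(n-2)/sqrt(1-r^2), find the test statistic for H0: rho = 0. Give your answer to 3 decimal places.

1 − r² = 1 − 0.5041 = 0.4959;  √(1−r²) = 0.704202
√(n−2) = √77 = 8.774964
t = r·√(n−2)/√(1−r²) = -0.71 · 8.774964 / 0.704202 = -8.847

-8.847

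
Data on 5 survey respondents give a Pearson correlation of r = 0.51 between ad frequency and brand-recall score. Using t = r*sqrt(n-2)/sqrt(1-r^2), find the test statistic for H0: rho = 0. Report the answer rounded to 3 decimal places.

1.027

1 − r² = 1 − 0.2601 = 0.7399;  √(1−r²) = 0.860174
√(n−2) = √3 = 1.732051
t = r·√(n−2)/√(1−r²) = 0.51 · 1.732051 / 0.860174 = 1.027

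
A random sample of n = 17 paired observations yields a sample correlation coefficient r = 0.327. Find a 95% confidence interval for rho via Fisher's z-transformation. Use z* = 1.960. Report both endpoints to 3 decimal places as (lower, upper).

(-0.182, 0.698)

z_r = atanh(0.327) = 0.339465;  SE = 1/√(n−3) = 1/√14 = 0.267261
z-limits: 0.339465 ± 1.960·0.267261 = 0.339465 ± 0.523832 = [-0.184367, 0.863297]
ρ-limits: (tanh -0.184367, tanh 0.863297) = (-0.182, 0.698)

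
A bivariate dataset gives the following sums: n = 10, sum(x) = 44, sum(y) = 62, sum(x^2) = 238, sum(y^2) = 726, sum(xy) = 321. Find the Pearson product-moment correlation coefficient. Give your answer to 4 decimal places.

Numerator: nΣxy − (Σx)(Σy) = 10·321 − (44)(62) = 482
Denominator: √[(nΣx²−(Σx)²)(nΣy²−(Σy)²)]
  nΣx²−(Σx)² = 10·238 − 1936 = 444;  nΣy²−(Σy)² = 10·726 − 3844 = 3416
  √(444·3416) = √1516704 = 1231.5454
r = 482 / 1231.5454 = 0.3914

0.3914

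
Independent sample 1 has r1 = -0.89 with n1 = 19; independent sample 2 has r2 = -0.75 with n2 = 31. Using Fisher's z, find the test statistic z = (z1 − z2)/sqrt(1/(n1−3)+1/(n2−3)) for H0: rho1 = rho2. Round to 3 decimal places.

-1.433

z1 = atanh(-0.89) = -1.421926,  z2 = atanh(-0.75) = -0.972955
SE = √(1/(n1−3) + 1/(n2−3)) = √(1/16 + 1/28) = √(0.0625000 + 0.0357143) = √0.0982143 = 0.313392
z = (z1 − z2)/SE = (-1.421926 − (-0.972955)) / 0.313392 = -0.448971 / 0.313392 = -1.433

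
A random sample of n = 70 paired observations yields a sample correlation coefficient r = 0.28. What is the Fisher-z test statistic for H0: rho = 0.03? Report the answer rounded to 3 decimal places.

Fisher z: atanh(0.28) = 0.287682, atanh(0.03) = 0.030009
z = (z_r − z_0)·√(n−3) = (0.287682 − 0.030009)·√67 = 0.257673 · 8.185353 = 2.109

2.109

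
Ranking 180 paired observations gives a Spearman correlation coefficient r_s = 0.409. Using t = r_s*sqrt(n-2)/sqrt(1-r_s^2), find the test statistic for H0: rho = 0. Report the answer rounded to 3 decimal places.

1 − r_s² = 1 − 0.167281 = 0.832719;  √(1−r_s²) = 0.912534
√(n−2) = √178 = 13.341664
t = r_s·√(n−2)/√(1−r_s²) = 0.409 · 13.341664 / 0.912534 = 5.980

5.980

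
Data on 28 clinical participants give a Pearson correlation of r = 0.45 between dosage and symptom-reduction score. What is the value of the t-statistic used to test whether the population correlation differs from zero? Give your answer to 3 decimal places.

2.569

t = r·√(n−2) / √(1−r²) with r = 0.45, n = 28
  = 0.45·√26 / √(1 − 0.2025)
  = 0.45·5.099020 / 0.893029
  = 2.294559 / 0.893029 = 2.569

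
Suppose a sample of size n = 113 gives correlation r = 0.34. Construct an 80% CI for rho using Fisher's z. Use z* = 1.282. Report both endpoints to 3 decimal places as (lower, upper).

(0.228, 0.443)

Fisher z: z_r = atanh(r) = ½·ln((1+0.34)/(1−0.34)) = 0.354093
SE(z) = 1/√(n−3) = 1/√110 = 0.095346
80% ⇒ z* = 1.282; margin = 1.282·0.095346 = 0.122234
CI on z-scale: (0.231859, 0.476327)
Back-transform: tanh(0.231859) = 0.227792, tanh(0.476327) = 0.443297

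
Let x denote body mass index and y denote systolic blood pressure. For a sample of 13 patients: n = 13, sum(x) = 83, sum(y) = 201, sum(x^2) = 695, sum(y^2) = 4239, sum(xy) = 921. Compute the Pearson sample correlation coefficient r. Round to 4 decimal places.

-0.8384

S_xy = nΣxy − ΣxΣy = 13·921 − 83·201 = 11973 − 16683 = -4710
S_xx = nΣx² − (Σx)² = 13·695 − 83² = 9035 − 6889 = 2146
S_yy = nΣy² − (Σy)² = 13·4239 − 201² = 55107 − 40401 = 14706
r = S_xy / √(S_xx·S_yy) = -4710 / √(2146·14706) = -4710 / √31559076 = -4710 / 5617.7465 = -0.8384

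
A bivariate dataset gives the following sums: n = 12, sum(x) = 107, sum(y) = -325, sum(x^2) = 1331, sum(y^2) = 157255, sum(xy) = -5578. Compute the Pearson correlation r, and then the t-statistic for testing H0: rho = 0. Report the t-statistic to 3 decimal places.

S_xy = nΣxy − ΣxΣy = 12·(-5578) − 107·(-325) = -66936 − (-34775) = -32161
S_xx = nΣx² − (Σx)² = 12·1331 − 107² = 15972 − 11449 = 4523
S_yy = nΣy² − (Σy)² = 12·157255 − (-325)² = 1887060 − 105625 = 1781435
r = S_xy / √(S_xx·S_yy) = -32161 / √(4523·1781435) = -32161 / √8057430505 = -32161 / 89763.1913 = -0.3583
t = r·√(n−2)/√(1−r²) = -0.3583·√10 / √(1−0.128379) = -1.133044 / 0.933606 = -1.214

-1.214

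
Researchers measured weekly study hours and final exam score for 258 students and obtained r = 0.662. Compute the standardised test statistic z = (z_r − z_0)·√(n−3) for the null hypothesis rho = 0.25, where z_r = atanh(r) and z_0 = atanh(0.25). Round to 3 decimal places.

Fisher z: atanh(0.662) = 0.796366, atanh(0.25) = 0.255413
z = (z_r − z_0)·√(n−3) = (0.796366 − 0.255413)·√255 = 0.540953 · 15.968719 = 8.638

8.638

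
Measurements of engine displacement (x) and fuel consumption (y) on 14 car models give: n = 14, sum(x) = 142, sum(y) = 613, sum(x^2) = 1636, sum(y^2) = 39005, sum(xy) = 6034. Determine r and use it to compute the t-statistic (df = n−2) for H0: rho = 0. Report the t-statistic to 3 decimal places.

S_xy = nΣxy − ΣxΣy = 14·6034 − 142·613 = 84476 − 87046 = -2570
S_xx = nΣx² − (Σx)² = 14·1636 − 142² = 22904 − 20164 = 2740
S_yy = nΣy² − (Σy)² = 14·39005 − 613² = 546070 − 375769 = 170301
r = S_xy / √(S_xx·S_yy) = -2570 / √(2740·170301) = -2570 / √466624740 = -2570 / 21601.4986 = -0.1190
t = r·√(n−2)/√(1−r²) = -0.1190·√12 / √(1−0.014161) = -0.412228 / 0.992894 = -0.415

-0.415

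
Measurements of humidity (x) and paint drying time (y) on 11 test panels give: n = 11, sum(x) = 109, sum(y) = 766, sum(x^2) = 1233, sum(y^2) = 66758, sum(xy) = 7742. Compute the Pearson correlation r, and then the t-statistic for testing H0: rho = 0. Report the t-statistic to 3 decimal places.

S_xy = nΣxy − ΣxΣy = 11·7742 − 109·766 = 85162 − 83494 = 1668
S_xx = nΣx² − (Σx)² = 11·1233 − 109² = 13563 − 11881 = 1682
S_yy = nΣy² − (Σy)² = 11·66758 − 766² = 734338 − 586756 = 147582
r = S_xy / √(S_xx·S_yy) = 1668 / √(1682·147582) = 1668 / √248232924 = 1668 / 15755.4094 = 0.1059
t = r·√(n−2)/√(1−r²) = 0.1059·√9 / √(1−0.011215) = 0.317700 / 0.994377 = 0.319

0.319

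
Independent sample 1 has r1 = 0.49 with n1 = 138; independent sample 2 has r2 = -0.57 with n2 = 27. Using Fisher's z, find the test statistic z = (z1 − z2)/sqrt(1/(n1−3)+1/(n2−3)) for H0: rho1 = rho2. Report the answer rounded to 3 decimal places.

5.343

z1 = atanh(0.49) = 0.536060,  z2 = atanh(-0.57) = -0.647523
SE = √(1/(n1−3) + 1/(n2−3)) = √(1/135 + 1/24) = √(0.0074074 + 0.0416667) = √0.0490741 = 0.221527
z = (z1 − z2)/SE = (0.536060 − (-0.647523)) / 0.221527 = 1.183583 / 0.221527 = 5.343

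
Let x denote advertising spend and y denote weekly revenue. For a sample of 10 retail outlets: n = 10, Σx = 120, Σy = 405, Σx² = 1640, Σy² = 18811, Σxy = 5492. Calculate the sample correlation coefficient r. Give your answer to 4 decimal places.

0.9106

S_xy = nΣxy − ΣxΣy = 10·5492 − 120·405 = 54920 − 48600 = 6320
S_xx = nΣx² − (Σx)² = 10·1640 − 120² = 16400 − 14400 = 2000
S_yy = nΣy² − (Σy)² = 10·18811 − 405² = 188110 − 164025 = 24085
r = S_xy / √(S_xx·S_yy) = 6320 / √(2000·24085) = 6320 / √48170000 = 6320 / 6940.4611 = 0.9106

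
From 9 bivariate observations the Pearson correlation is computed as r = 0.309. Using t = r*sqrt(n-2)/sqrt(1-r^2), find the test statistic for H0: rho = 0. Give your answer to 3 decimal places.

0.860

1 − r² = 1 − 0.095481 = 0.904519;  √(1−r²) = 0.951062
√(n−2) = √7 = 2.645751
t = r·√(n−2)/√(1−r²) = 0.309 · 2.645751 / 0.951062 = 0.860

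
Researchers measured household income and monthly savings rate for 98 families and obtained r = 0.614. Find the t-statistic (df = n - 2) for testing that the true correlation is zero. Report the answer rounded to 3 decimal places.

7.622

t = r·√(n−2) / √(1−r²) with r = 0.614, n = 98
  = 0.614·√96 / √(1 − 0.376996)
  = 0.614·9.797959 / 0.789306
  = 6.015947 / 0.789306 = 7.622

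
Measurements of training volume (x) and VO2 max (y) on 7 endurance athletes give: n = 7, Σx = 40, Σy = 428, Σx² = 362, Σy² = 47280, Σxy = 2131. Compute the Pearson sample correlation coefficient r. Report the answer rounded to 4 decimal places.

S_xy = nΣxy − ΣxΣy = 7·2131 − 40·428 = 14917 − 17120 = -2203
S_xx = nΣx² − (Σx)² = 7·362 − 40² = 2534 − 1600 = 934
S_yy = nΣy² − (Σy)² = 7·47280 − 428² = 330960 − 183184 = 147776
r = S_xy / √(S_xx·S_yy) = -2203 / √(934·147776) = -2203 / √138022784 = -2203 / 11748.3098 = -0.1875

-0.1875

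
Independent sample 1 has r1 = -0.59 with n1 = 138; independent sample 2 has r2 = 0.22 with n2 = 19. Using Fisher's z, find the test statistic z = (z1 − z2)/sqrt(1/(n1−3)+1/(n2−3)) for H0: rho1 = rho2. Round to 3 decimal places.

z1 = atanh(-0.59) = -0.677666,  z2 = atanh(0.22) = 0.223656
SE = √(1/(n1−3) + 1/(n2−3)) = √(1/135 + 1/16) = √(0.0074074 + 0.0625000) = √0.0699074 = 0.264400
z = (z1 − z2)/SE = (-0.677666 − 0.223656) / 0.264400 = -0.901322 / 0.264400 = -3.409

-3.409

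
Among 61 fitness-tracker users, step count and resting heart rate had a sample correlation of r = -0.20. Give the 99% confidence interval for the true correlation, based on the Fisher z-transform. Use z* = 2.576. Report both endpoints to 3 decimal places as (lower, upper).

(-0.494, 0.135)

Fisher z: z_r = atanh(r) = ½·ln((1+(-0.20))/(1−(-0.20))) = -0.202733
SE(z) = 1/√(n−3) = 1/√58 = 0.131306
99% ⇒ z* = 2.576; margin = 2.576·0.131306 = 0.338244
CI on z-scale: (-0.540977, 0.135511)
Back-transform: tanh(-0.540977) = -0.493727, tanh(0.135511) = 0.134688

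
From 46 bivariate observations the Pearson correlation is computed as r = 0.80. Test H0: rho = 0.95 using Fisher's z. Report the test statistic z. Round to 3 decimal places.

-4.808

Fisher z: atanh(0.80) = 1.098612, atanh(0.95) = 1.831781
z = (z_r − z_0)·√(n−3) = (1.098612 − 1.831781)·√43 = -0.733169 · 6.557439 = -4.808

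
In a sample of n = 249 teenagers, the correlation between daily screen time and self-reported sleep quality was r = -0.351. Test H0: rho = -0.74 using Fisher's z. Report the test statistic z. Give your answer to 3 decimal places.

Fisher z: atanh(-0.351) = -0.366584, atanh(-0.74) = -0.950479
z = (z_r − z_0)·√(n−3) = (-0.366584 − (-0.950479))·√246 = 0.583895 · 15.684387 = 9.158

9.158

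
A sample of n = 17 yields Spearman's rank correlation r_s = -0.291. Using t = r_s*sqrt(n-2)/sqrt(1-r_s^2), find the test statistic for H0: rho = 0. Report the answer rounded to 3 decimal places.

-1.178

t = r_s·√(n−2) / √(1−r_s²) with r_s = -0.291, n = 17
  = -0.291·√15 / √(1 − 0.084681)
  = -0.291·3.872983 / 0.956723
  = -1.127038 / 0.956723 = -1.178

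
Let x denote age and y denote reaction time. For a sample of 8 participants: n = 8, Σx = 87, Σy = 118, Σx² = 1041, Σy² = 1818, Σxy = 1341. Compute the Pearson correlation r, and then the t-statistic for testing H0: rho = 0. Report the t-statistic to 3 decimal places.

S_xy = nΣxy − ΣxΣy = 8·1341 − 87·118 = 10728 − 10266 = 462
S_xx = nΣx² − (Σx)² = 8·1041 − 87² = 8328 − 7569 = 759
S_yy = nΣy² − (Σy)² = 8·1818 − 118² = 14544 − 13924 = 620
r = S_xy / √(S_xx·S_yy) = 462 / √(759·620) = 462 / √470580 = 462 / 685.9883 = 0.6735
t = r·√(n−2)/√(1−r²) = 0.6735·√6 / √(1−0.453602) = 1.649731 / 0.739187 = 2.232

2.232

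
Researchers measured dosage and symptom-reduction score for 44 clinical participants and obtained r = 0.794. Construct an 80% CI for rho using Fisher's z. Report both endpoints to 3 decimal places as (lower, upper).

(0.707, 0.857)

Fisher z: z_r = atanh(r) = ½·ln((1+0.794)/(1−0.794)) = 1.082163
SE(z) = 1/√(n−3) = 1/√41 = 0.156174
80% ⇒ z* = 1.282; margin = 1.282·0.156174 = 0.200215
CI on z-scale: (0.881948, 1.282378)
Back-transform: tanh(0.881948) = 0.707394, tanh(1.282378) = 0.857117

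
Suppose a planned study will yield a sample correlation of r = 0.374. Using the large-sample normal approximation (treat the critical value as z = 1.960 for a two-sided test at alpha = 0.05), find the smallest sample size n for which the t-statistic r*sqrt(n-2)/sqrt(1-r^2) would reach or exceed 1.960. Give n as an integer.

26

Need r·√(n−2)/√(1−r²) ≥ 1.960
√(n−2) ≥ 1.960·√(1−0.139876) / 0.374 = 1.960·0.927429 / 0.374 = 4.8603
n−2 ≥ 23.6225  ⇒  n ≥ 25.6225
Smallest integer n = 26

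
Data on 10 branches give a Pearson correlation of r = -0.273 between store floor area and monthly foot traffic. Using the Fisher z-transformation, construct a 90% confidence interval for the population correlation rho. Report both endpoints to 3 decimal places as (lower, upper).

Fisher z: z_r = atanh(r) = ½·ln((1+(-0.273))/(1−(-0.273))) = -0.280103
SE(z) = 1/√(n−3) = 1/√7 = 0.377964
90% ⇒ z* = 1.645; margin = 1.645·0.377964 = 0.621751
CI on z-scale: (-0.901854, 0.341648)
Back-transform: tanh(-0.901854) = -0.717199, tanh(0.341648) = 0.328948

(-0.717, 0.329)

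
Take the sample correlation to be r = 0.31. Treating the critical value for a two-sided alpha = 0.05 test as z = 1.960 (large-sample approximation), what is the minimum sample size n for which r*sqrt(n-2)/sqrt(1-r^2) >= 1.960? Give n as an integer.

Need r·√(n−2)/√(1−r²) ≥ 1.960
√(n−2) ≥ 1.960·√(1−0.0961) / 0.31 = 1.960·0.950737 / 0.31 = 6.0111
n−2 ≥ 36.1333  ⇒  n ≥ 38.1333
Smallest integer n = 39

39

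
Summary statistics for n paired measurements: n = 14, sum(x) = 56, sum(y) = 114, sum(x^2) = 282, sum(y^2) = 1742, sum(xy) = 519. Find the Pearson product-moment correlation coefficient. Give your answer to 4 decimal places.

Numerator: nΣxy − (Σx)(Σy) = 14·519 − (56)(114) = 882
Denominator: √[(nΣx²−(Σx)²)(nΣy²−(Σy)²)]
  nΣx²−(Σx)² = 14·282 − 3136 = 812;  nΣy²−(Σy)² = 14·1742 − 12996 = 11392
  √(812·11392) = √9250304 = 3041.4312
r = 882 / 3041.4312 = 0.2900

0.2900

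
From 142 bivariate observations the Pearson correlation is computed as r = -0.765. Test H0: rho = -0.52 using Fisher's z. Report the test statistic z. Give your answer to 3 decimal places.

-5.091

z_r = atanh(-0.765) = -1.008160,  z_0 = atanh(-0.52) = -0.576340
SE = 1/√(n−3) = 1/√139 = 0.084819
z = (z_r − z_0)/SE = (-1.008160 − (-0.576340)) / 0.084819 = -0.431820 / 0.084819 = -5.091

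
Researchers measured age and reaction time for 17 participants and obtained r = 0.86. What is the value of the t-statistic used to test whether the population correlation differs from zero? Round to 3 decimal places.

1 − r² = 1 − 0.7396 = 0.2604;  √(1−r²) = 0.510294
√(n−2) = √15 = 3.872983
t = r·√(n−2)/√(1−r²) = 0.86 · 3.872983 / 0.510294 = 6.527

6.527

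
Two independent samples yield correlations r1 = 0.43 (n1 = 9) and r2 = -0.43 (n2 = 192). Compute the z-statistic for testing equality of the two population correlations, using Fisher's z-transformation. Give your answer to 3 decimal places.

2.218

z1 = atanh(0.43) = 0.459897,  z2 = atanh(-0.43) = -0.459897
SE = √(1/(n1−3) + 1/(n2−3)) = √(1/6 + 1/189) = √(0.1666667 + 0.0052910) = √0.1719577 = 0.414678
z = (z1 − z2)/SE = (0.459897 − (-0.459897)) / 0.414678 = 0.919794 / 0.414678 = 2.218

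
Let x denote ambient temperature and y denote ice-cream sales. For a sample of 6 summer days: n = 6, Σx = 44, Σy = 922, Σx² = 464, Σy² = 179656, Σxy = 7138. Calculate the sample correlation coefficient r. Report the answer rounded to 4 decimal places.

0.1626

S_xy = nΣxy − ΣxΣy = 6·7138 − 44·922 = 42828 − 40568 = 2260
S_xx = nΣx² − (Σx)² = 6·464 − 44² = 2784 − 1936 = 848
S_yy = nΣy² − (Σy)² = 6·179656 − 922² = 1077936 − 850084 = 227852
r = S_xy / √(S_xx·S_yy) = 2260 / √(848·227852) = 2260 / √193218496 = 2260 / 13900.3056 = 0.1626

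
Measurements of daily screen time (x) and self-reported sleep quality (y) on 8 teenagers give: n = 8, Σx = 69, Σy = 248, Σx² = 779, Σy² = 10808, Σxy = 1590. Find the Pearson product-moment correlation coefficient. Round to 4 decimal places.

-0.7248

S_xy = nΣxy − ΣxΣy = 8·1590 − 69·248 = 12720 − 17112 = -4392
S_xx = nΣx² − (Σx)² = 8·779 − 69² = 6232 − 4761 = 1471
S_yy = nΣy² − (Σy)² = 8·10808 − 248² = 86464 − 61504 = 24960
r = S_xy / √(S_xx·S_yy) = -4392 / √(1471·24960) = -4392 / √36716160 = -4392 / 6059.3861 = -0.7248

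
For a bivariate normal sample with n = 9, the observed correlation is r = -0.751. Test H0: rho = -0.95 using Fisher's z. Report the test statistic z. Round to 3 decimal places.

z_r = atanh(-0.751) = -0.975245,  z_0 = atanh(-0.95) = -1.831781
SE = 1/√(n−3) = 1/√6 = 0.408248
z = (z_r − z_0)/SE = (-0.975245 − (-1.831781)) / 0.408248 = 0.856536 / 0.408248 = 2.098

2.098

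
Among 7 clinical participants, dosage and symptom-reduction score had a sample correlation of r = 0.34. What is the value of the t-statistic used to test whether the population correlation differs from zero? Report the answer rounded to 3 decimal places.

0.808

1 − r² = 1 − 0.1156 = 0.8844;  √(1−r²) = 0.940425
√(n−2) = √5 = 2.236068
t = r·√(n−2)/√(1−r²) = 0.34 · 2.236068 / 0.940425 = 0.808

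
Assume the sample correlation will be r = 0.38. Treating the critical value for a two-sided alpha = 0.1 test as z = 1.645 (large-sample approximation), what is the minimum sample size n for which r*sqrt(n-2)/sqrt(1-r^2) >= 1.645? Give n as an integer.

r√(n−2)/√(1−r²) ≥ 1.645  ⇔  n−2 ≥ (1.645)²·(1−r²)/r²
(1−r²)/r² = (1−0.1444)/0.1444 = 5.9252
n ≥ 2 + 2.706025·5.9252 = 2 + 16.0337 = 18.0337
⌈18.0337⌉ = 19

19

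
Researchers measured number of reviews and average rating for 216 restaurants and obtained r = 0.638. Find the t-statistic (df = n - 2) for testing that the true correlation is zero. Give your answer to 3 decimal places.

1 − r² = 1 − 0.407044 = 0.592956;  √(1−r²) = 0.770036
√(n−2) = √214 = 14.628739
t = r·√(n−2)/√(1−r²) = 0.638 · 14.628739 / 0.770036 = 12.120

12.120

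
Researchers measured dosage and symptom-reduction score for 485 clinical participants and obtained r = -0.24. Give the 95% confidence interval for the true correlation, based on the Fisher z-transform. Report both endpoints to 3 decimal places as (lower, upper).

(-0.322, -0.154)

z_r = atanh(-0.24) = -0.244774;  SE = 1/√(n−3) = 1/√482 = 0.045549
z-limits: -0.244774 ± 1.960·0.045549 = -0.244774 ± 0.089276 = [-0.334050, -0.155498]
ρ-limits: (tanh -0.334050, tanh -0.155498) = (-0.322, -0.154)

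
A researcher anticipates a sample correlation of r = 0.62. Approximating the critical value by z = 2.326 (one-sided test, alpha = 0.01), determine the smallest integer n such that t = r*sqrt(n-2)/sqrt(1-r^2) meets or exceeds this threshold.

Need r·√(n−2)/√(1−r²) ≥ 2.326
√(n−2) ≥ 2.326·√(1−0.3844) / 0.62 = 2.326·0.784602 / 0.62 = 2.9435
n−2 ≥ 8.6642  ⇒  n ≥ 10.6642
Smallest integer n = 11

11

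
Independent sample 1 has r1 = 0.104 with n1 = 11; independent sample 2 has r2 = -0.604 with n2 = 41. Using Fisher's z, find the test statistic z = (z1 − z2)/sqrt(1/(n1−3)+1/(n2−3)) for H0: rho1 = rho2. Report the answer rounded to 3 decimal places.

2.066

z1 = atanh(0.104) = 0.104377,  z2 = atanh(-0.604) = -0.699421
SE = √(1/(n1−3) + 1/(n2−3)) = √(1/8 + 1/38) = √(0.1250000 + 0.0263158) = √0.1513158 = 0.388993
z = (z1 − z2)/SE = (0.104377 − (-0.699421)) / 0.388993 = 0.803798 / 0.388993 = 2.066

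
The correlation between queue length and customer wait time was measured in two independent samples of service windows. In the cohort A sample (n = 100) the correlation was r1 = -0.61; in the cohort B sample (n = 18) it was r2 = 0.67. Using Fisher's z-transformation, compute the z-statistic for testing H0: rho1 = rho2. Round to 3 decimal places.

Fisher z-transforms: z1 = atanh(-0.61) = -0.708921, z2 = atanh(0.67) = 0.810743; difference d = -1.519664
Var(d) = 1/97 + 1/15 = 0.0103093 + 0.0666667 = 0.0769760
z = d/√Var(d) = -1.519664 / √0.0769760 = -1.519664 / 0.277445 = -5.477

-5.477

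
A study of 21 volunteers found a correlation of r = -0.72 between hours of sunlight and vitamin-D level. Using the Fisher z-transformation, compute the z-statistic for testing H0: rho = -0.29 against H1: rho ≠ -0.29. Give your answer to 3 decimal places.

z_r = atanh(-0.72) = -0.907645,  z_0 = atanh(-0.29) = -0.298566
SE = 1/√(n−3) = 1/√18 = 0.235702
z = (z_r − z_0)/SE = (-0.907645 − (-0.298566)) / 0.235702 = -0.609079 / 0.235702 = -2.584

-2.584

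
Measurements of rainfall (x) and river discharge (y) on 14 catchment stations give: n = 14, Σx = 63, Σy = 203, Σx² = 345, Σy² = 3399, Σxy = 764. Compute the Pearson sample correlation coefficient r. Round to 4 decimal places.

-0.8932

S_xy = nΣxy − ΣxΣy = 14·764 − 63·203 = 10696 − 12789 = -2093
S_xx = nΣx² − (Σx)² = 14·345 − 63² = 4830 − 3969 = 861
S_yy = nΣy² − (Σy)² = 14·3399 − 203² = 47586 − 41209 = 6377
r = S_xy / √(S_xx·S_yy) = -2093 / √(861·6377) = -2093 / √5490597 = -2093 / 2343.2023 = -0.8932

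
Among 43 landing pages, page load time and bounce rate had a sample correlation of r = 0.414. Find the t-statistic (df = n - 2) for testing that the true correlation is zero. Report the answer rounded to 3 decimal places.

1 − r² = 1 − 0.171396 = 0.828604;  √(1−r²) = 0.910277
√(n−2) = √41 = 6.403124
t = r·√(n−2)/√(1−r²) = 0.414 · 6.403124 / 0.910277 = 2.912

2.912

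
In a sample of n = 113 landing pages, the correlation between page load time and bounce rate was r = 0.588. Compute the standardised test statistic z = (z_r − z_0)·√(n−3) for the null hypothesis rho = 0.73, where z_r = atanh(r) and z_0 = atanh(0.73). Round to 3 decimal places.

-2.665

z_r = atanh(0.588) = 0.674604,  z_0 = atanh(0.73) = 0.928727
SE = 1/√(n−3) = 1/√110 = 0.095346
z = (z_r − z_0)/SE = (0.674604 − 0.928727) / 0.095346 = -0.254123 / 0.095346 = -2.665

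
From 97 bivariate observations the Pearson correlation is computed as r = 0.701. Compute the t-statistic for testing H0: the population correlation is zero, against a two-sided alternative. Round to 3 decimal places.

9.581

t = r·√(n−2) / √(1−r²) with r = 0.701, n = 97
  = 0.701·√95 / √(1 − 0.491401)
  = 0.701·9.746794 / 0.713161
  = 6.832503 / 0.713161 = 9.581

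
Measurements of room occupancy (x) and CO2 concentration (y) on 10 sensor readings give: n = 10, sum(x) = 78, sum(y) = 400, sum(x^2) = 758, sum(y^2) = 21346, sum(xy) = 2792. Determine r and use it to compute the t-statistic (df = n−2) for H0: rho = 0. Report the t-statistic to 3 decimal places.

-1.115

Numerator: nΣxy − (Σx)(Σy) = 10·2792 − (78)(400) = -3280
Denominator: √[(nΣx²−(Σx)²)(nΣy²−(Σy)²)]
  nΣx²−(Σx)² = 10·758 − 6084 = 1496;  nΣy²−(Σy)² = 10·21346 − 160000 = 53460
  √(1496·53460) = √79976160 = 8942.9391
r = -3280 / 8942.9391 = -0.3668
t = r·√(n−2)/√(1−r²) = -0.3668·√8 / √(1−0.134542) = -1.037467 / 0.930300 = -1.115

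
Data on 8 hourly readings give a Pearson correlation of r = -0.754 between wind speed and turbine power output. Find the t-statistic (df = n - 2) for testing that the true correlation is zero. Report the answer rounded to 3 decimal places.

t = r·√(n−2) / √(1−r²) with r = -0.754, n = 8
  = -0.754·√6 / √(1 − 0.568516)
  = -0.754·2.449490 / 0.656874
  = -1.846915 / 0.656874 = -2.812

-2.812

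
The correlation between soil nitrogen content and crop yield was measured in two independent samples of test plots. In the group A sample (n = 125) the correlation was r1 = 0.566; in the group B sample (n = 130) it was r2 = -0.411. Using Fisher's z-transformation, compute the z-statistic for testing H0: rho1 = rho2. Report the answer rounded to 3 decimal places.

z1 = atanh(0.566) = 0.641618,  z2 = atanh(-0.411) = -0.436814
SE = √(1/(n1−3) + 1/(n2−3)) = √(1/122 + 1/127) = √(0.0081967 + 0.0078740) = √0.0160707 = 0.126770
z = (z1 − z2)/SE = (0.641618 − (-0.436814)) / 0.126770 = 1.078432 / 0.126770 = 8.507

8.507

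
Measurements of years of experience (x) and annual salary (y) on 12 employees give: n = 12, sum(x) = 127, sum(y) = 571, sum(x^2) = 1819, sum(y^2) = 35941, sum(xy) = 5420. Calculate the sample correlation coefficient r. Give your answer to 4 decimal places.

Numerator: nΣxy − (Σx)(Σy) = 12·5420 − (127)(571) = -7477
Denominator: √[(nΣx²−(Σx)²)(nΣy²−(Σy)²)]
  nΣx²−(Σx)² = 12·1819 − 16129 = 5699;  nΣy²−(Σy)² = 12·35941 − 326041 = 105251
  √(5699·105251) = √599825449 = 24491.3342
r = -7477 / 24491.3342 = -0.3053

-0.3053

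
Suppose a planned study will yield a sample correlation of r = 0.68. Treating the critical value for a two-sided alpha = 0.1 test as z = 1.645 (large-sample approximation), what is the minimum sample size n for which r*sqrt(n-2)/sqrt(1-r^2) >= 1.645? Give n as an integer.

r√(n−2)/√(1−r²) ≥ 1.645  ⇔  n−2 ≥ (1.645)²·(1−r²)/r²
(1−r²)/r² = (1−0.4624)/0.4624 = 1.1626
n ≥ 2 + 2.706025·1.1626 = 2 + 3.1460 = 5.1460
⌈5.1460⌉ = 6

6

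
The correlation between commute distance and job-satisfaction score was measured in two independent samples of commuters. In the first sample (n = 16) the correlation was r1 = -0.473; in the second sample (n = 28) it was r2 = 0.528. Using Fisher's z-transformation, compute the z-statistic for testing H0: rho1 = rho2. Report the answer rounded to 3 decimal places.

-3.221

z1 = atanh(-0.473) = -0.513928,  z2 = atanh(0.528) = 0.587368
SE = √(1/(n1−3) + 1/(n2−3)) = √(1/13 + 1/25) = √(0.0769231 + 0.0400000) = √0.1169231 = 0.341940
z = (z1 − z2)/SE = (-0.513928 − 0.587368) / 0.341940 = -1.101296 / 0.341940 = -3.221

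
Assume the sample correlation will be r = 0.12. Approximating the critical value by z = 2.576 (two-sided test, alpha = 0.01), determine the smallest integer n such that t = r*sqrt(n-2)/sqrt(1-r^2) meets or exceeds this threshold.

r√(n−2)/√(1−r²) ≥ 2.576  ⇔  n−2 ≥ (2.576)²·(1−r²)/r²
(1−r²)/r² = (1−0.0144)/0.0144 = 68.4444
n ≥ 2 + 6.635776·68.4444 = 2 + 454.1817 = 456.1817
⌈456.1817⌉ = 457

457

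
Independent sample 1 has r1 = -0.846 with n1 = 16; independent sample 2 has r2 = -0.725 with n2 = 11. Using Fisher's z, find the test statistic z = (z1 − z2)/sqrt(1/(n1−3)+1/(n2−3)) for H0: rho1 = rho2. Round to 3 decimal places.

-0.721

z1 = atanh(-0.846) = -1.241912,  z2 = atanh(-0.725) = -0.918106
SE = √(1/(n1−3) + 1/(n2−3)) = √(1/13 + 1/8) = √(0.0769231 + 0.1250000) = √0.2019231 = 0.449359
z = (z1 − z2)/SE = (-1.241912 − (-0.918106)) / 0.449359 = -0.323806 / 0.449359 = -0.721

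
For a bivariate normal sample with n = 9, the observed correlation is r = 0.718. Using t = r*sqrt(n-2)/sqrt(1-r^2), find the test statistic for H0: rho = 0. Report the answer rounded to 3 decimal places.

2.729

1 − r² = 1 − 0.515524 = 0.484476;  √(1−r²) = 0.696043
√(n−2) = √7 = 2.645751
t = r·√(n−2)/√(1−r²) = 0.718 · 2.645751 / 0.696043 = 2.729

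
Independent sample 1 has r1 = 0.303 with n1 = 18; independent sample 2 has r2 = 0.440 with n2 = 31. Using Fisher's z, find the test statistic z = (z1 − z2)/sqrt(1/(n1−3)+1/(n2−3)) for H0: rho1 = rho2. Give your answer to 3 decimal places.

z1 = atanh(0.303) = 0.312820,  z2 = atanh(0.440) = 0.472231
SE = √(1/(n1−3) + 1/(n2−3)) = √(1/15 + 1/28) = √(0.0666667 + 0.0357143) = √0.1023810 = 0.319970
z = (z1 − z2)/SE = (0.312820 − 0.472231) / 0.319970 = -0.159411 / 0.319970 = -0.498

-0.498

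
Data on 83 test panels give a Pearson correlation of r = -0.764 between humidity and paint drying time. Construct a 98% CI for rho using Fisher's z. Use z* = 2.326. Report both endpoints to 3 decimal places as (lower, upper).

(-0.853, -0.633)

z_r = atanh(-0.764) = -1.005754;  SE = 1/√(n−3) = 1/√80 = 0.111803
z-limits: -1.005754 ± 2.326·0.111803 = -1.005754 ± 0.260054 = [-1.265808, -0.745700]
ρ-limits: (tanh -1.265808, tanh -0.745700) = (-0.853, -0.633)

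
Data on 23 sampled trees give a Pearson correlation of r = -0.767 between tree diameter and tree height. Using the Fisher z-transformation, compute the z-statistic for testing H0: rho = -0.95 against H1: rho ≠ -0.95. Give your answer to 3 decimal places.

z_r = atanh(-0.767) = -1.013000,  z_0 = atanh(-0.95) = -1.831781
SE = 1/√(n−3) = 1/√20 = 0.223607
z = (z_r − z_0)/SE = (-1.013000 − (-1.831781)) / 0.223607 = 0.818781 / 0.223607 = 3.662

3.662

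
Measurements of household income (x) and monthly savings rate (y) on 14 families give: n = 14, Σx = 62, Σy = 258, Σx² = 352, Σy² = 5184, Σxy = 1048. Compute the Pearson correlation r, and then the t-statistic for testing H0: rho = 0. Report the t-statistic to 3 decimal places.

S_xy = nΣxy − ΣxΣy = 14·1048 − 62·258 = 14672 − 15996 = -1324
S_xx = nΣx² − (Σx)² = 14·352 − 62² = 4928 − 3844 = 1084
S_yy = nΣy² − (Σy)² = 14·5184 − 258² = 72576 − 66564 = 6012
r = S_xy / √(S_xx·S_yy) = -1324 / √(1084·6012) = -1324 / √6517008 = -1324 / 2552.8431 = -0.5186
t = r·√(n−2)/√(1−r²) = -0.5186·√12 / √(1−0.268946) = -1.796483 / 0.855017 = -2.101

-2.101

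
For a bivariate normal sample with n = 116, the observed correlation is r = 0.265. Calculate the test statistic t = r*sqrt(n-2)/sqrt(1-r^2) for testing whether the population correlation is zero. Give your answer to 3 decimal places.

2.934

1 − r² = 1 − 0.070225 = 0.929775;  √(1−r²) = 0.964248
√(n−2) = √114 = 10.677078
t = r·√(n−2)/√(1−r²) = 0.265 · 10.677078 / 0.964248 = 2.934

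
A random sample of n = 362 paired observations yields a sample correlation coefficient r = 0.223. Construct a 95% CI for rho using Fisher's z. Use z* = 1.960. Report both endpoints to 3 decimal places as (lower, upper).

Fisher z: z_r = atanh(r) = ½·ln((1+0.223)/(1−0.223)) = 0.226811
SE(z) = 1/√(n−3) = 1/√359 = 0.052778
95% ⇒ z* = 1.960; margin = 1.960·0.052778 = 0.103445
CI on z-scale: (0.123366, 0.330256)
Back-transform: tanh(0.123366) = 0.122744, tanh(0.330256) = 0.318751

(0.123, 0.319)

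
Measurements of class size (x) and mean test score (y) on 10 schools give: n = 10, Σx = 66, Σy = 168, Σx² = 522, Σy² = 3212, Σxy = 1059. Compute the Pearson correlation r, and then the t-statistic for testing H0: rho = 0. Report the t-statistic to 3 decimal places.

-0.798

Numerator: nΣxy − (Σx)(Σy) = 10·1059 − (66)(168) = -498
Denominator: √[(nΣx²−(Σx)²)(nΣy²−(Σy)²)]
  nΣx²−(Σx)² = 10·522 − 4356 = 864;  nΣy²−(Σy)² = 10·3212 − 28224 = 3896
  √(864·3896) = √3366144 = 1834.7054
r = -498 / 1834.7054 = -0.2714
t = r·√(n−2)/√(1−r²) = -0.2714·√8 / √(1−0.073658) = -0.767635 / 0.962467 = -0.798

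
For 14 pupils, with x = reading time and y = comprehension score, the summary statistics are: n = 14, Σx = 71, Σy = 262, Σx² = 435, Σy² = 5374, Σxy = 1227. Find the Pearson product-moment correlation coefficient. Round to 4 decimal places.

S_xy = nΣxy − ΣxΣy = 14·1227 − 71·262 = 17178 − 18602 = -1424
S_xx = nΣx² − (Σx)² = 14·435 − 71² = 6090 − 5041 = 1049
S_yy = nΣy² − (Σy)² = 14·5374 − 262² = 75236 − 68644 = 6592
r = S_xy / √(S_xx·S_yy) = -1424 / √(1049·6592) = -1424 / √6915008 = -1424 / 2629.6403 = -0.5415

-0.5415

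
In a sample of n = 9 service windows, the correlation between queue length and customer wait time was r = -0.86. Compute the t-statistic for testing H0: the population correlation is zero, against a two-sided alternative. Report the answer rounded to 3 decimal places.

-4.459

t = r·√(n−2) / √(1−r²) with r = -0.86, n = 9
  = -0.86·√7 / √(1 − 0.7396)
  = -0.86·2.645751 / 0.510294
  = -2.275346 / 0.510294 = -4.459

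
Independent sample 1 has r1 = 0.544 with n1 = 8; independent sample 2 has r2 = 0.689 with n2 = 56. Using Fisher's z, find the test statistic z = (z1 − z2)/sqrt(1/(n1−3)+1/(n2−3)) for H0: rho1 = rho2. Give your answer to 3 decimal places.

-0.505

Fisher z-transforms: z1 = atanh(0.544) = 0.609819, z2 = atanh(0.689) = 0.846050; difference d = -0.236231
Var(d) = 1/5 + 1/53 = 0.2000000 + 0.0188679 = 0.2188679
z = d/√Var(d) = -0.236231 / √0.2188679 = -0.236231 / 0.467833 = -0.505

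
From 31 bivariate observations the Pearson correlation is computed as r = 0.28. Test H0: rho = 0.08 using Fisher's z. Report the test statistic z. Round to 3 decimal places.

1.098

z_r = atanh(0.28) = 0.287682,  z_0 = atanh(0.08) = 0.080171
SE = 1/√(n−3) = 1/√28 = 0.188982
z = (z_r − z_0)/SE = (0.287682 − 0.080171) / 0.188982 = 0.207511 / 0.188982 = 1.098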